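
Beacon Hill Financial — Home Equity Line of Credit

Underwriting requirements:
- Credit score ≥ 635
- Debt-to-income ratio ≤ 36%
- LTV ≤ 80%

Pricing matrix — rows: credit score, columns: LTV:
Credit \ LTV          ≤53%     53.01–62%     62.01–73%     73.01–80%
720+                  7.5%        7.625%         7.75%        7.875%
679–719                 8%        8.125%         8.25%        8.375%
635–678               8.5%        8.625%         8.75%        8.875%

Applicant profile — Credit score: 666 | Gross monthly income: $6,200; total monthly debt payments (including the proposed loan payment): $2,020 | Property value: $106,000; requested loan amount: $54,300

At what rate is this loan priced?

Credit score 666 ≥ 635; DTI: 2,020 ÷ 6,200 = 32.6%, within the 36% cap
LTV = 54,300/106,000 = 51.2% ≤ 80%
Row: 666 falls in 635–678. Column: 51.2% falls in ≤53%. Rate = 8.5%.

8.5%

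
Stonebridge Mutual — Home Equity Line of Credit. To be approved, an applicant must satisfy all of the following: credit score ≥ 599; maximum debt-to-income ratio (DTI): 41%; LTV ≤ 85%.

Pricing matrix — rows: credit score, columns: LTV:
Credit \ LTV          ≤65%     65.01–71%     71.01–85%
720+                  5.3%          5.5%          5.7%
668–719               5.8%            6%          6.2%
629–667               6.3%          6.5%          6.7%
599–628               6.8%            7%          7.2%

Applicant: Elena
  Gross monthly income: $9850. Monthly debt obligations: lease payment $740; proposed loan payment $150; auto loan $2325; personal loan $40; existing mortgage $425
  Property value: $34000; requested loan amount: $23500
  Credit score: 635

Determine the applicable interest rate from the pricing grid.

Credit score 635 ≥ 599; Total monthly debts = (740 + 150 + 2,325 + 40 + 425) = 3,680. DTI: 3,680 ÷ 9,850 = 37.4%, within the 41% cap
Loan-to-value = 23,500/34,000 = 69.1% — pass (85% max)
Credit 635 → row 629–667; LTV 69.1% → column 65.01–71%. Grid cell → 6.5%.

6.5%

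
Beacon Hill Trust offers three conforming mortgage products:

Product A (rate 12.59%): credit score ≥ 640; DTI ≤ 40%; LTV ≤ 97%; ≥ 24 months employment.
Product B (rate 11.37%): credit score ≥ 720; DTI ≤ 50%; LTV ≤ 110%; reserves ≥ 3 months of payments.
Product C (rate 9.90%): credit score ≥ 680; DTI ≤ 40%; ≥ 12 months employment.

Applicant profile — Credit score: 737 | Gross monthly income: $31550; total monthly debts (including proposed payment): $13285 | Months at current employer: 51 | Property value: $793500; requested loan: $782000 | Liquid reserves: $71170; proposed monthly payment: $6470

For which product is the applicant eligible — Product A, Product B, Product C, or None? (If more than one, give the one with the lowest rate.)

Product B

DTI = 13,285/31,550 = 42.1%.
LTV = 782,000/793,500 = 98.6%.
Reserves = 71,170/6,470 = 11.0 months.
Product A: score 737 ≥ 640; DTI 42.1% > 40%; LTV 98.6% > 97%; employment 51 ≥ 24 mo → does not qualify.
Product B: score 737 ≥ 720; DTI 42.1% ≤ 50%; LTV 98.6% ≤ 110%; reserves 11.0 ≥ 3 mo → qualifies.
Product C: score 737 ≥ 680; DTI 42.1% > 40%; employment 51 ≥ 12 mo → does not qualify.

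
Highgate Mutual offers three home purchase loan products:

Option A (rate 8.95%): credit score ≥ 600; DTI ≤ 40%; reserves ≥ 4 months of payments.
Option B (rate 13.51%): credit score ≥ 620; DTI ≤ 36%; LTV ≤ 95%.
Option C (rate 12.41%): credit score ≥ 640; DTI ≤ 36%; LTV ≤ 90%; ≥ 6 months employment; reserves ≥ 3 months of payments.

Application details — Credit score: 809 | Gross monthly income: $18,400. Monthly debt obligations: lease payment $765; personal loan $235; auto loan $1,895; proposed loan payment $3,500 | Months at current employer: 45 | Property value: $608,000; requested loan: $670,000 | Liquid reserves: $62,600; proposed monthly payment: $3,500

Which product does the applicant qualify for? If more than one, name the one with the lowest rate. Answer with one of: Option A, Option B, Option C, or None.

Option A

Total debts = (765 + 235 + 1,895 + 3,500) = 6,395; DTI = 6,395/18,400 = 34.8%.
LTV = 670,000/608,000 = 110.2%.
Reserves = 62,600/3,500 = 17.9 months.
Option A: score 809 ≥ 600; DTI 34.8% ≤ 40%; reserves 17.9 ≥ 4 mo → qualifies.
Option B: score 809 ≥ 620; DTI 34.8% ≤ 36%; LTV 110.2% > 95% → does not qualify.
Option C: score 809 ≥ 640; DTI 34.8% ≤ 36%; LTV 110.2% > 90%; employment 45 ≥ 6 mo; reserves 17.9 ≥ 3 mo → does not qualify.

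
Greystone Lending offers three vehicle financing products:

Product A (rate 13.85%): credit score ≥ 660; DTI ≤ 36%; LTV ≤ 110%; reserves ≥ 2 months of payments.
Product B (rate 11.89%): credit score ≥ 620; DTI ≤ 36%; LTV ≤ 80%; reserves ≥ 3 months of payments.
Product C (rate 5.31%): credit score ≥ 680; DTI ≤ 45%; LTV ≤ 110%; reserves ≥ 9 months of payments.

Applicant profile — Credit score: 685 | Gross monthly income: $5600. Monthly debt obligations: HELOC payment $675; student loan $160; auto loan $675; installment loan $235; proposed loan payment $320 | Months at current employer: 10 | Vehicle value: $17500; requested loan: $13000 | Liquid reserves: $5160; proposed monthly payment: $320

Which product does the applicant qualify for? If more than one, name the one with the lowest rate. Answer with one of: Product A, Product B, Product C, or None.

Product C

Total debts = (675 + 160 + 675 + 235 + 320) = 2,065; DTI = 2,065/5,600 = 36.9%.
LTV = 13,000/17,500 = 74.3%.
Reserves = 5,160/320 = 16.1 months.
Product A: score 685 ≥ 660; DTI 36.9% > 36%; LTV 74.3% ≤ 110%; reserves 16.1 ≥ 2 mo → does not qualify.
Product B: score 685 ≥ 620; DTI 36.9% > 36%; LTV 74.3% ≤ 80%; reserves 16.1 ≥ 3 mo → does not qualify.
Product C: score 685 ≥ 680; DTI 36.9% ≤ 45%; LTV 74.3% ≤ 110%; reserves 16.1 ≥ 9 mo → qualifies.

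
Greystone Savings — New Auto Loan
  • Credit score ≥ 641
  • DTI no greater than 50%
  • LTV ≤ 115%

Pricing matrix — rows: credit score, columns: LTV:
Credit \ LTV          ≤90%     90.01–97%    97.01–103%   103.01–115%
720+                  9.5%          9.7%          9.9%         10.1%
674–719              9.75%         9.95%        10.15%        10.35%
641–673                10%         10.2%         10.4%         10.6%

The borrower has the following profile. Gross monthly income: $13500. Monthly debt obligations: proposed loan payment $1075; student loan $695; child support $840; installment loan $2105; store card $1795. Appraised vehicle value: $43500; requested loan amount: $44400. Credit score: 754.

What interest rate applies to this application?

9.9%

Credit score 754 ≥ 641; Total monthly debts = (1,075 + 695 + 840 + 2,105 + 1,795) = 6,510. DTI: 6,510 ÷ 13,500 = 48.2%, within the 50% cap
Loan-to-value = 44,400/43,500 = 102.1% — pass (115% max)
Score 754 is in the 720+ band; LTV 102.1% is in the 97.01–103% band → 9.9%.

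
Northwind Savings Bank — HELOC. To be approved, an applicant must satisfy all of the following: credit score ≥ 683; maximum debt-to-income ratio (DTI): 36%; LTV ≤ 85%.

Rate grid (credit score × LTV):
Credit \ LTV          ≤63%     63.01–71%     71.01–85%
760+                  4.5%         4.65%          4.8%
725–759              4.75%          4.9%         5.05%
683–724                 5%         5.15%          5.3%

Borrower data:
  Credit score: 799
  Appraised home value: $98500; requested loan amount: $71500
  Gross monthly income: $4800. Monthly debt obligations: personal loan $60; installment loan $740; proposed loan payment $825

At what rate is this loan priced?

Credit score 799 ≥ 683; Total monthly debts = (60 + 740 + 825) = 1,625. DTI: 1,625 ÷ 4,800 = 33.9%, within the 36% cap
LTV: 71,500 ÷ 98,500 = 72.6%, within 85% cap
Credit 799 → row 760+; LTV 72.6% → column 71.01–85%. Grid cell → 4.8%.

4.8%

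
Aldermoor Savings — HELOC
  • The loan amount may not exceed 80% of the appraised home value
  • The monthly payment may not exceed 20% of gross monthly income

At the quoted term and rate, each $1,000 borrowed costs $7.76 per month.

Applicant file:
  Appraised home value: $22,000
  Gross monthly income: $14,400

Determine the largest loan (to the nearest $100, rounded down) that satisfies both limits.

Payment cap: 20% × $14,400 = $2,880/month.
At $7.76 per $1,000, that supports 2,880/7.76 × 1,000 ≈ $371,134 → $371,100.
LTV cap: 80% × $22,000 = $17,600 → $17,600.
Binding constraint: loan-to-value.

$17,600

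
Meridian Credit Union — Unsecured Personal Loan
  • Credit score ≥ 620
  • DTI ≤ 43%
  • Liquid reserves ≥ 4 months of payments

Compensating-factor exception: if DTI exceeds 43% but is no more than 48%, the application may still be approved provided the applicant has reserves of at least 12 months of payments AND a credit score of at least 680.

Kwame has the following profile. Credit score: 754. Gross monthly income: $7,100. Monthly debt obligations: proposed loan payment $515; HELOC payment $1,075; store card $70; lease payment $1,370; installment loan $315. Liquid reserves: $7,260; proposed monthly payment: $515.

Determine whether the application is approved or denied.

Credit score 754 ≥ 620 (meets base)
Total debts = (515 + 1,075 + 70 + 1,370 + 315) = 3,345. DTI = 3,345/7,100 = 47.1% > 43% — standard DTI limit exceeded.
Liquid reserves cover 7,260/515 = 14.1 months — ≥ 4 required
47.1% falls in the override range (43%–48%), so the compensating-factor test applies.
Reserves 14.1 ≥ 12 months; credit score 754 ≥ 680.
Both override conditions satisfied; DTI exception granted.

Approved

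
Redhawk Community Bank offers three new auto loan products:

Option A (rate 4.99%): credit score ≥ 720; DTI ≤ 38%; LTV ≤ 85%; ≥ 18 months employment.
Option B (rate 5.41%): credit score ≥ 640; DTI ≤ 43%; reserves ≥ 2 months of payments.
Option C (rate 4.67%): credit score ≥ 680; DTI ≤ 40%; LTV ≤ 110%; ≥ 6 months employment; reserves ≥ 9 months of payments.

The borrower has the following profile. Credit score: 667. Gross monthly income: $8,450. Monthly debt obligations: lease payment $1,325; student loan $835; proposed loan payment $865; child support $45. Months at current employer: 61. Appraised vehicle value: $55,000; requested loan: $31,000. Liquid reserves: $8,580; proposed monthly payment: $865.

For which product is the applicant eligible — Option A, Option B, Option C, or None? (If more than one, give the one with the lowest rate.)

Total debts = (1,325 + 835 + 865 + 45) = 3,070; DTI = 3,070/8,450 = 36.3%.
LTV = 31,000/55,000 = 56.4%.
Reserves = 8,580/865 = 9.9 months.
Option A: score 667 < 720; DTI 36.3% ≤ 38%; LTV 56.4% ≤ 85%; employment 61 ≥ 18 mo → does not qualify.
Option B: score 667 ≥ 640; DTI 36.3% ≤ 43%; reserves 9.9 ≥ 2 mo → qualifies.
Option C: score 667 < 680; DTI 36.3% ≤ 40%; LTV 56.4% ≤ 110%; employment 61 ≥ 6 mo; reserves 9.9 ≥ 9 mo → does not qualify.

Option B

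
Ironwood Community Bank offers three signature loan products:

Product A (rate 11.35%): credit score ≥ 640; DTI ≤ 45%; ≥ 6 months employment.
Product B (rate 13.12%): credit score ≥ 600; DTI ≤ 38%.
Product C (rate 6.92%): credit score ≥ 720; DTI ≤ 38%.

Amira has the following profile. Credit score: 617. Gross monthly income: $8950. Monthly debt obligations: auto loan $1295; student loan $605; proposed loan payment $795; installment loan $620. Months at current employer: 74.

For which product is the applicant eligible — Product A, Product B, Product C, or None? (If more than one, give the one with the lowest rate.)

Product B

Total debts = (1,295 + 605 + 795 + 620) = 3,315; DTI = 3,315/8,950 = 37%.
Product A: score 617 < 640; DTI 37% ≤ 45%; employment 74 ≥ 6 mo → does not qualify.
Product B: score 617 ≥ 600; DTI 37% ≤ 38% → qualifies.
Product C: score 617 < 720; DTI 37% ≤ 38% → does not qualify.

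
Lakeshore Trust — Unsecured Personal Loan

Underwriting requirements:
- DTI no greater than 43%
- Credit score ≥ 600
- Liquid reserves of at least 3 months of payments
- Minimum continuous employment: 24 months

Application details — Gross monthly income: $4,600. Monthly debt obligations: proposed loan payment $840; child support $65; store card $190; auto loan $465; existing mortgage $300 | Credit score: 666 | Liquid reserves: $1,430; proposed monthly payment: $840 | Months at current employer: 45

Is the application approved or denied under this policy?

Denied

Total monthly debts = (840 + 65 + 190 + 465 + 300) = 1,860. DTI: 1,860 ÷ 4,600 = 40.4%, within the 43% cap
Credit score 666 ≥ 600 (meets)
Reserves = 1,430/840 = 1.7 months < 3
Employment 45 ≥ 24 months
Fails on reserves.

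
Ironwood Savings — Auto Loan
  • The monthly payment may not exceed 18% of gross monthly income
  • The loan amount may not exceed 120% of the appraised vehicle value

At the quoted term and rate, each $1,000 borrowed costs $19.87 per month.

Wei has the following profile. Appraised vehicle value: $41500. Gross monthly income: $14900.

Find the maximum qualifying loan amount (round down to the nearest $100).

$49,800

Payment cap: 18% × $14,900 = $2,682/month.
At $19.87 per $1,000, that supports 2,682/19.87 × 1,000 ≈ $134,977 → $134,900.
LTV cap: 120% × $41,500 = $49,800 → $49,800.
Binding constraint: loan-to-value.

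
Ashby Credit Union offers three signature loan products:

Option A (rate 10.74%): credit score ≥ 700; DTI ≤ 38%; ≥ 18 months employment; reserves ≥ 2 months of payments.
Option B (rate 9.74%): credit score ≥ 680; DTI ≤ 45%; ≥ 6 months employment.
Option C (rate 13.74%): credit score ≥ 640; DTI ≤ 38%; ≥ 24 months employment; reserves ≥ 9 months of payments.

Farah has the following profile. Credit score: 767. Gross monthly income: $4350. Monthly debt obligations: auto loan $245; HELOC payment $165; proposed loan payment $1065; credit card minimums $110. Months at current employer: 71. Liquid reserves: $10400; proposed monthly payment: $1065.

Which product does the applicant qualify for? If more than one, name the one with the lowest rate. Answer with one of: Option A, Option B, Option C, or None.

Total debts = (245 + 165 + 1,065 + 110) = 1,585; DTI = 1,585/4,350 = 36.4%.
Reserves = 10,400/1,065 = 9.8 months.
Option A: score 767 ≥ 700; DTI 36.4% ≤ 38%; employment 71 ≥ 18 mo; reserves 9.8 ≥ 2 mo → qualifies.
Option B: score 767 ≥ 680; DTI 36.4% ≤ 45%; employment 71 ≥ 6 mo → qualifies.
Option C: score 767 ≥ 640; DTI 36.4% ≤ 38%; employment 71 ≥ 24 mo; reserves 9.8 ≥ 9 mo → qualifies.
Qualifying: Option A, Option B, Option C. Lowest rate is 9.74% → Option B.

Option B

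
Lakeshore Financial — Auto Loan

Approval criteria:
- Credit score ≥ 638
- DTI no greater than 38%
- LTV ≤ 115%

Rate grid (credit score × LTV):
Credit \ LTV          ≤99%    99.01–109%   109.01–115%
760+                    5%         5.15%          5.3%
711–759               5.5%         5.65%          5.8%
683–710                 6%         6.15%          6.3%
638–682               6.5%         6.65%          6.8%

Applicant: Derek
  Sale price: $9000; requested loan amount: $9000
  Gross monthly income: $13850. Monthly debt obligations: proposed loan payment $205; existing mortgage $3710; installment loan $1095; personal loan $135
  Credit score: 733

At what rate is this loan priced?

Credit score 733 ≥ 638; Total monthly debts = (205 + 3,710 + 1,095 + 135) = 5,145. Debt-to-income = 5,145/13,850 = 37.1% — meets 38% limit
LTV: 9,000 ÷ 9,000 = 100%, within 115% cap
Row: 733 falls in 711–759. Column: 100% falls in 99.01–109%. Rate = 5.65%.

5.65%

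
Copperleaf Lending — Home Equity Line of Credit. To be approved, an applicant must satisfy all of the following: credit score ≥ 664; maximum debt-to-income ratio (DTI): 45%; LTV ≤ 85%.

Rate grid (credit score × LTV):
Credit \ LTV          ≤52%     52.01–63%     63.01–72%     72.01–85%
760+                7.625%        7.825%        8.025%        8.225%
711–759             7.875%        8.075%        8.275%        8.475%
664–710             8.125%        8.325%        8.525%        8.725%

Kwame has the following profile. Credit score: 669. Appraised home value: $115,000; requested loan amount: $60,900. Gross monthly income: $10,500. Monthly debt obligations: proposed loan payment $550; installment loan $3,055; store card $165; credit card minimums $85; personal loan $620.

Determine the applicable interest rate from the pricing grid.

8.325%

Credit score 669 ≥ 664; Total monthly debts = (550 + 3,055 + 165 + 85 + 620) = 4,475. DTI = 4,475/10,500 = 42.6% ≤ 45%
LTV: 60,900 ÷ 115,000 = 53%, within 85% cap
Credit 669 → row 664–710; LTV 53% → column 52.01–63%. Grid cell → 8.325%.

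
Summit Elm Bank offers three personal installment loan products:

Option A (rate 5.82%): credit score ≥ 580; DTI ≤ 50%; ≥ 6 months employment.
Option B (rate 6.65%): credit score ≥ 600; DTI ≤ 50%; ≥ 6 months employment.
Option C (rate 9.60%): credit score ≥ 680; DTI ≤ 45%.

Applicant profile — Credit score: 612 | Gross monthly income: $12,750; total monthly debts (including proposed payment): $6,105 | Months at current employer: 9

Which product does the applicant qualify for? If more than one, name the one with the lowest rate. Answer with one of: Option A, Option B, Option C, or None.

Option A

DTI = 6,105/12,750 = 47.9%.
Option A: score 612 ≥ 580; DTI 47.9% ≤ 50%; employment 9 ≥ 6 mo → qualifies.
Option B: score 612 ≥ 600; DTI 47.9% ≤ 50%; employment 9 ≥ 6 mo → qualifies.
Option C: score 612 < 680; DTI 47.9% > 45% → does not qualify.
Qualifying: Option A, Option B. Lowest rate is 5.82% → Option A.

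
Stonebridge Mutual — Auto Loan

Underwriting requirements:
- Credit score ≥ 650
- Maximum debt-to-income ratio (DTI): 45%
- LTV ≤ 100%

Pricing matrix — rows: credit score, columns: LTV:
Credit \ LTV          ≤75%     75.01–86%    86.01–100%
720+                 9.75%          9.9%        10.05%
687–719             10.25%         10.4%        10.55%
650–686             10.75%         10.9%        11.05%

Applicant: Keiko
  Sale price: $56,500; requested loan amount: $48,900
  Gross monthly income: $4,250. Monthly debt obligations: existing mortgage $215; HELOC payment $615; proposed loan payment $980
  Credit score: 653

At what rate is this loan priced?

Credit score 653 ≥ 650; Total monthly debts = (215 + 615 + 980) = 1,810. Debt-to-income = 1,810/4,250 = 42.6% — meets 45% limit
LTV = 48,900/56,500 = 86.5% ≤ 100%
Credit 653 → row 650–686; LTV 86.5% → column 86.01–100%. Grid cell → 11.05%.

11.05%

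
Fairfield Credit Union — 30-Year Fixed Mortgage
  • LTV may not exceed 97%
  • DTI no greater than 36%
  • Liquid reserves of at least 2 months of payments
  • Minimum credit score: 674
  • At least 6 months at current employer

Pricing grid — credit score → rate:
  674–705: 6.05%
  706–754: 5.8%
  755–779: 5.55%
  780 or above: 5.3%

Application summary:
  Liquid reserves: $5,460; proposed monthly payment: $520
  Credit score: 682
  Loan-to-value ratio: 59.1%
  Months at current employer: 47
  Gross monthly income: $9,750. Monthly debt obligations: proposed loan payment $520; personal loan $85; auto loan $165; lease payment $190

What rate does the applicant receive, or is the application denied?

Approved at 6.05%

Credit score 682 ≥ 674 (meets minimum)
Employment 47 ≥ 6 months
Reserves: 5,460 ÷ 520 = 10.5 months (meets 2-month minimum)
Total monthly debts = (520 + 85 + 165 + 190) = 960. Debt-to-income = 960/9,750 = 9.8% — meets 36% limit
LTV 59.1% ≤ 97%
All requirements met. Score 682 falls in the 674–705 tier → 6.05%.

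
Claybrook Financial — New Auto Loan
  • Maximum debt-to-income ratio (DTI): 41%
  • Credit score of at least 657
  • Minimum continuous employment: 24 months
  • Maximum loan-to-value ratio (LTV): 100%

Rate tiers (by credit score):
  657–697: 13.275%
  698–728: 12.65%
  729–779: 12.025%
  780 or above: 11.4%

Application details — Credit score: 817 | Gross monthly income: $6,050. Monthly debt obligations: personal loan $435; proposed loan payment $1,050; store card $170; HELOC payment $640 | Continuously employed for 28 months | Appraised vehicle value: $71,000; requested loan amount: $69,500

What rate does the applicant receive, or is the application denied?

Credit score 817 ≥ 657 (meets minimum)
Employment 28 ≥ 24 months
Total monthly debts = (435 + 1,050 + 170 + 640) = 2,295. DTI: 2,295 ÷ 6,050 = 37.9%, within the 41% cap
LTV = 69,500/71,000 = 97.9% ≤ 100%
All requirements met. Score 817 falls in the 780 or above tier → 11.4%.

Approved at 11.4%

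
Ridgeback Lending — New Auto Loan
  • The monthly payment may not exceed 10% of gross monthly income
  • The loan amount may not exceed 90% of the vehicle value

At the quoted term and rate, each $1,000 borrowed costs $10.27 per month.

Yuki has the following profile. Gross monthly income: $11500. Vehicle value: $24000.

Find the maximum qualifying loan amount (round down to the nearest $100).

$21,600

Payment cap: 10% × $11,500 = $1,150/month.
At $10.27 per $1,000, that supports 1,150/10.27 × 1,000 ≈ $111,976 → $111,900.
LTV cap: 90% × $24,000 = $21,600 → $21,600.
Binding constraint: loan-to-value.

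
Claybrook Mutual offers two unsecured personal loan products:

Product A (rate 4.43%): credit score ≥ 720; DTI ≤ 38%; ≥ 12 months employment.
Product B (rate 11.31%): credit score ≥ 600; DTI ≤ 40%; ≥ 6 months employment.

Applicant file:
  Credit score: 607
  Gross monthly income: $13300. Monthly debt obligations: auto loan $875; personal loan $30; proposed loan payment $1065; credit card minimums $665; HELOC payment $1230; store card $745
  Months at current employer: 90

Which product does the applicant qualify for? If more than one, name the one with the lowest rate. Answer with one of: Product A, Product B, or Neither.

Product B

Total debts = (875 + 30 + 1,065 + 665 + 1,230 + 745) = 4,610; DTI = 4,610/13,300 = 34.7%.
Product A: score 607 < 720; DTI 34.7% ≤ 38%; employment 90 ≥ 12 mo → does not qualify.
Product B: score 607 ≥ 600; DTI 34.7% ≤ 40%; employment 90 ≥ 6 mo → qualifies.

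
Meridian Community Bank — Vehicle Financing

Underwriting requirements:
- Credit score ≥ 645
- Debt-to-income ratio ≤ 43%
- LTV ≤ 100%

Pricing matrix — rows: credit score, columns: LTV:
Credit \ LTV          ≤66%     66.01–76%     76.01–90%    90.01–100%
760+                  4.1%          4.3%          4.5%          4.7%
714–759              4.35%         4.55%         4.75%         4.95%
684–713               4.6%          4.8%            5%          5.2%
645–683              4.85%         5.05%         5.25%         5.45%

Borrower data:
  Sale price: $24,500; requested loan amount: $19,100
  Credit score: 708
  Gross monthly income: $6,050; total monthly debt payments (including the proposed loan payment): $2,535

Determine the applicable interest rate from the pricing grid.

Credit score 708 ≥ 645; DTI: 2,535 ÷ 6,050 = 41.9%, within the 43% cap
LTV = 19,100/24,500 = 78% ≤ 100%
Row: 708 falls in 684–713. Column: 78% falls in 76.01–90%. Rate = 5%.

5%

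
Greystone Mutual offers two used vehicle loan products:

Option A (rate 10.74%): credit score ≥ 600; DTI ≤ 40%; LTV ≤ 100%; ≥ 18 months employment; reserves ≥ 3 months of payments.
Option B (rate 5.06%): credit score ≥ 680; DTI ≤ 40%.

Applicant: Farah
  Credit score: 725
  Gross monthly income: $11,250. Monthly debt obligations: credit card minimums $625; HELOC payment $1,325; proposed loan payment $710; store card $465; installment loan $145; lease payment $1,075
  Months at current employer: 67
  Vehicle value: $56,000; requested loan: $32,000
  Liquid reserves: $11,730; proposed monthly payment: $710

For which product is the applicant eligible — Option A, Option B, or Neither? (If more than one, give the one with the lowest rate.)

Total debts = (625 + 1,325 + 710 + 465 + 145 + 1,075) = 4,345; DTI = 4,345/11,250 = 38.6%.
LTV = 32,000/56,000 = 57.1%.
Reserves = 11,730/710 = 16.5 months.
Option A: score 725 ≥ 600; DTI 38.6% ≤ 40%; LTV 57.1% ≤ 100%; employment 67 ≥ 18 mo; reserves 16.5 ≥ 3 mo → qualifies.
Option B: score 725 ≥ 680; DTI 38.6% ≤ 40% → qualifies.
Qualifying: Option A, Option B. Lowest rate is 5.06% → Option B.

Option B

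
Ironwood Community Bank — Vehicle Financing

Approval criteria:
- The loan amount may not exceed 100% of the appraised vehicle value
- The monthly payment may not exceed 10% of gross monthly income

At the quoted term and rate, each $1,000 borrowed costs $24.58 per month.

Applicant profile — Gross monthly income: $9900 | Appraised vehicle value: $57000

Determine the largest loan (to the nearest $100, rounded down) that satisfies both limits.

Payment cap: 10% × $9,900 = $990/month.
At $24.58 per $1,000, that supports 990/24.58 × 1,000 ≈ $40,276 → $40,200.
LTV cap: 100% × $57,000 = $57,000 → $57,000.
Binding constraint: payment-to-income.

$40,200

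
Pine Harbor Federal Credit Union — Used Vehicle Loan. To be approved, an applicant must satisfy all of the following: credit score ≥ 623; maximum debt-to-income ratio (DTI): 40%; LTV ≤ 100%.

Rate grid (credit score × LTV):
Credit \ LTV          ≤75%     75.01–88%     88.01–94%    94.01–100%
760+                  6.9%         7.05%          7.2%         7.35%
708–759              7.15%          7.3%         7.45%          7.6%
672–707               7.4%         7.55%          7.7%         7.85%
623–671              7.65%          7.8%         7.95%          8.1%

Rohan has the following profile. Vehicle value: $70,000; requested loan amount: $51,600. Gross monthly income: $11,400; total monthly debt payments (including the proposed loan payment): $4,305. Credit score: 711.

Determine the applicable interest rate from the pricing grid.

7.15%

Credit score 711 ≥ 623; DTI = 4,305/11,400 = 37.8% ≤ 40%
Loan-to-value = 51,600/70,000 = 73.7% — pass (100% max)
Row: 711 falls in 708–759. Column: 73.7% falls in ≤75%. Rate = 7.15%.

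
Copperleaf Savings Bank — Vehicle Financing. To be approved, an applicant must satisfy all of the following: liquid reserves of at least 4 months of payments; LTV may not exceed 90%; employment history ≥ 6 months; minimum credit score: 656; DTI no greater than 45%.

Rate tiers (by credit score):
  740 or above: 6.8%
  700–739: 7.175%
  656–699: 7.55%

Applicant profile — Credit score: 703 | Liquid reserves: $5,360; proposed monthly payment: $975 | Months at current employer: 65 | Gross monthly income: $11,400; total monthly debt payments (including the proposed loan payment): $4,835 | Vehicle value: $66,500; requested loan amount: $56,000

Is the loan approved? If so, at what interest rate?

Approved at 7.175%

Credit score 703 ≥ 656 (meets minimum)
DTI = 4,835/11,400 = 42.4% ≤ 45%
Loan-to-value = 56,000/66,500 = 84.2% — pass (90% max)
Liquid reserves cover 5,360/975 = 5.5 months — ≥ 4 required
Employment 65 ≥ 6 months
All requirements met. Score 703 falls in the 700–739 tier → 7.175%.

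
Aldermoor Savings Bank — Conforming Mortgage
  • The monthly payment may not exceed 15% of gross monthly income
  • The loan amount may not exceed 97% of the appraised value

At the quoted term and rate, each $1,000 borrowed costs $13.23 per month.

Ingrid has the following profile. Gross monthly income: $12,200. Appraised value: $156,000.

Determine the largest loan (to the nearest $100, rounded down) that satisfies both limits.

$138,300

Payment cap: 15% × $12,200 = $1,830/month.
At $13.23 per $1,000, that supports 1,830/13.23 × 1,000 ≈ $138,321 → $138,300.
LTV cap: 97% × $156,000 = $151,320 → $151,300.
Binding constraint: payment-to-income.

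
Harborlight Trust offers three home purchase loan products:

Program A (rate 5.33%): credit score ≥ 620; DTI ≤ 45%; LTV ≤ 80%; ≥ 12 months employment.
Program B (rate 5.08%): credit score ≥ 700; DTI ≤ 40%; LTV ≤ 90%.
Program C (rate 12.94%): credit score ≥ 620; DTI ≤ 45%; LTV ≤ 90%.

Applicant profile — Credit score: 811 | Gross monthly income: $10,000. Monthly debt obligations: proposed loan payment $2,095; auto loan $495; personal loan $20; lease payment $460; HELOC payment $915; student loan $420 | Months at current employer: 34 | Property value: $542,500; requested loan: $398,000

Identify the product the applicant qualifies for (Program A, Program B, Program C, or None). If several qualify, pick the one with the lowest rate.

Program A

Total debts = (2,095 + 495 + 20 + 460 + 915 + 420) = 4,405; DTI = 4,405/10,000 = 44%.
LTV = 398,000/542,500 = 73.4%.
Program A: score 811 ≥ 620; DTI 44% ≤ 45%; LTV 73.4% ≤ 80%; employment 34 ≥ 12 mo → qualifies.
Program B: score 811 ≥ 700; DTI 44% > 40%; LTV 73.4% ≤ 90% → does not qualify.
Program C: score 811 ≥ 620; DTI 44% ≤ 45%; LTV 73.4% ≤ 90% → qualifies.
Qualifying: Program A, Program C. Lowest rate is 5.33% → Program A.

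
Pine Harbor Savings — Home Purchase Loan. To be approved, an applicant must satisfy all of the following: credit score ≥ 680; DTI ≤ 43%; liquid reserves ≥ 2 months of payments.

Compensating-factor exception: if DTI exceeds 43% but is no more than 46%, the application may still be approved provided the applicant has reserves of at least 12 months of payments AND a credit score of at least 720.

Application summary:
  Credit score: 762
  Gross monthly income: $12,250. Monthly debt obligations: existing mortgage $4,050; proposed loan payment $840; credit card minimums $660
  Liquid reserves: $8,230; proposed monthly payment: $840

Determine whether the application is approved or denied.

Denied

Credit score 762 ≥ 680 (meets base)
Total debts = (4,050 + 840 + 660) = 5,550. DTI = 5,550/12,250 = 45.3% > 43% — standard DTI limit exceeded.
Reserves = 8,230/840 = 9.8 months ≥ 2
DTI 45.3% is within the 43%–46% exception band; checking compensating factors.
Reserves 9.8 < 12 months; credit score 762 ≥ 720.
Override conditions not both satisfied; exception does not apply.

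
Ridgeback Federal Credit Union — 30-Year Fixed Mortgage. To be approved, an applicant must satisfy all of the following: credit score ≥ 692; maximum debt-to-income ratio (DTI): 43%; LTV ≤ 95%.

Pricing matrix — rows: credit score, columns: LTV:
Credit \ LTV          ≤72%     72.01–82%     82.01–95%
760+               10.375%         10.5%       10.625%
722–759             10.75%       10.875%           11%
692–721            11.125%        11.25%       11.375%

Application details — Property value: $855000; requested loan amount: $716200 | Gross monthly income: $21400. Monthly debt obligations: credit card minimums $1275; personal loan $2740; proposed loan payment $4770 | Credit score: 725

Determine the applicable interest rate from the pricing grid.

Credit score 725 ≥ 692; Total monthly debts = (1,275 + 2,740 + 4,770) = 8,785. DTI: 8,785 ÷ 21,400 = 41.1%, within the 43% cap
LTV = 716,200/855,000 = 83.8% ≤ 95%
Score 725 is in the 722–759 band; LTV 83.8% is in the 82.01–95% band → 11%.

11%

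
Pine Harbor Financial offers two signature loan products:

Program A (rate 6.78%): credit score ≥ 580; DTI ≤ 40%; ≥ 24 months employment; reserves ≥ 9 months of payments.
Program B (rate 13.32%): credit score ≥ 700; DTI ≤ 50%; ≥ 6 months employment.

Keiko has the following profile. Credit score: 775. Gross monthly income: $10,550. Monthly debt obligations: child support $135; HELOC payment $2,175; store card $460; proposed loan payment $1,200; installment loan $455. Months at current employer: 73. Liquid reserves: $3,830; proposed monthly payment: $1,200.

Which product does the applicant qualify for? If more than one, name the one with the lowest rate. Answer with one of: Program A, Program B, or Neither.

Program B

Total debts = (135 + 2,175 + 460 + 1,200 + 455) = 4,425; DTI = 4,425/10,550 = 41.9%.
Reserves = 3,830/1,200 = 3.2 months.
Program A: score 775 ≥ 580; DTI 41.9% > 40%; employment 73 ≥ 24 mo; reserves 3.2 < 9 mo → does not qualify.
Program B: score 775 ≥ 700; DTI 41.9% ≤ 50%; employment 73 ≥ 6 mo → qualifies.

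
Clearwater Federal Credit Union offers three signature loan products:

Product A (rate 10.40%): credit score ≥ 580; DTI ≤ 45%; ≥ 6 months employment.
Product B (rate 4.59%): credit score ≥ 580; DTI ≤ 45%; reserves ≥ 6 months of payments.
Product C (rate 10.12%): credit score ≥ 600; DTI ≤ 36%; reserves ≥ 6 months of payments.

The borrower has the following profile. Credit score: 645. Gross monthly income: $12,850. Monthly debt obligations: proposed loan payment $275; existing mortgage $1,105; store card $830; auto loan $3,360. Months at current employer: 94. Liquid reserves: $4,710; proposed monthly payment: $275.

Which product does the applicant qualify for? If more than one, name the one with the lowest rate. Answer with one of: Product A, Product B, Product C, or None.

Total debts = (275 + 1,105 + 830 + 3,360) = 5,570; DTI = 5,570/12,850 = 43.3%.
Reserves = 4,710/275 = 17.1 months.
Product A: score 645 ≥ 580; DTI 43.3% ≤ 45%; employment 94 ≥ 6 mo → qualifies.
Product B: score 645 ≥ 580; DTI 43.3% ≤ 45%; reserves 17.1 ≥ 6 mo → qualifies.
Product C: score 645 ≥ 600; DTI 43.3% > 36%; reserves 17.1 ≥ 6 mo → does not qualify.
Qualifying: Product A, Product B. Lowest rate is 4.59% → Product B.

Product B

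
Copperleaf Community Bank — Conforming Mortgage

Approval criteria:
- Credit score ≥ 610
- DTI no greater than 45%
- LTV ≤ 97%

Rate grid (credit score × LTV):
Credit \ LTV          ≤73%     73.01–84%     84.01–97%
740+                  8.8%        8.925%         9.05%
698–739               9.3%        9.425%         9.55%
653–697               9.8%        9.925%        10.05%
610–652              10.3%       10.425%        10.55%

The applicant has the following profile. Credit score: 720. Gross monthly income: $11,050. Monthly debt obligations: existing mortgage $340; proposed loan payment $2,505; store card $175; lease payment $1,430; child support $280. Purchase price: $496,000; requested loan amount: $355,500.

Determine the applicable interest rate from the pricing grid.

9.3%

Credit score 720 ≥ 610; Total monthly debts = (340 + 2,505 + 175 + 1,430 + 280) = 4,730. DTI = 4,730/11,050 = 42.8% ≤ 45%
Loan-to-value = 355,500/496,000 = 71.7% — pass (97% max)
Score 720 is in the 698–739 band; LTV 71.7% is in the ≤73% band → 9.3%.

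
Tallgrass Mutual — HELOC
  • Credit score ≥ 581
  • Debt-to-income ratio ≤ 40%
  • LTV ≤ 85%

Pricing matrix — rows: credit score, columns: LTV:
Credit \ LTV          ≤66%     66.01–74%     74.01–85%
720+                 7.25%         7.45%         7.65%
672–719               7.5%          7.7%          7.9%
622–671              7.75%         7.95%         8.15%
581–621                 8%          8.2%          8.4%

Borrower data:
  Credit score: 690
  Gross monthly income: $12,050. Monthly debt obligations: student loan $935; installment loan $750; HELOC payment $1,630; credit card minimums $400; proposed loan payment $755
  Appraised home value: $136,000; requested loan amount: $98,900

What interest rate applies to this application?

Credit score 690 ≥ 581; Total monthly debts = (935 + 750 + 1,630 + 400 + 755) = 4,470. DTI = 4,470/12,050 = 37.1% ≤ 40%
LTV = 98,900/136,000 = 72.7% ≤ 85%
Row: 690 falls in 672–719. Column: 72.7% falls in 66.01–74%. Rate = 7.7%.

7.7%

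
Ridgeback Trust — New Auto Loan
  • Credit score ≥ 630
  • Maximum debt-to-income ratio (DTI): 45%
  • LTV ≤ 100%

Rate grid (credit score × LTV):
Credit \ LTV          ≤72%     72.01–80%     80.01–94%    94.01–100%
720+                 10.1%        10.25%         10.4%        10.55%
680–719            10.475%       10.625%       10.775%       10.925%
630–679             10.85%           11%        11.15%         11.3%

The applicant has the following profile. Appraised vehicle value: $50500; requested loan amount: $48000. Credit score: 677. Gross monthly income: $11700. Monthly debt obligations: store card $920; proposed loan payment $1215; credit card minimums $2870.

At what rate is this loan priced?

11.3%

Credit score 677 ≥ 630; Total monthly debts = (920 + 1,215 + 2,870) = 5,005. Debt-to-income = 5,005/11,700 = 42.8% — meets 45% limit
LTV: 48,000 ÷ 50,500 = 95%, within 100% cap
Score 677 is in the 630–679 band; LTV 95% is in the 94.01–100% band → 11.3%.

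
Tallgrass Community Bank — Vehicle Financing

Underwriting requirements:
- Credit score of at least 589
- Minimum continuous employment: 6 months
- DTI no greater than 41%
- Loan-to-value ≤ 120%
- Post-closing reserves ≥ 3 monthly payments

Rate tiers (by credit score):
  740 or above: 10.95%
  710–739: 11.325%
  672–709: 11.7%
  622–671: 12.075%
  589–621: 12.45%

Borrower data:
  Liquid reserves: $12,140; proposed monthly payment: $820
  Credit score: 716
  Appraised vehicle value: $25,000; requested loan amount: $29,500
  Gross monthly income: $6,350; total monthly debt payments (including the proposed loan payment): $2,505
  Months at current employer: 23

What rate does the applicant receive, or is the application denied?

Credit score 716 ≥ 589 (meets minimum)
Reserves: 12,140 ÷ 820 = 14.8 months (meets 3-month minimum)
Loan-to-value = 29,500/25,000 = 118% — pass (120% max)
DTI = 2,505/6,350 = 39.4% ≤ 41%
Employment 23 ≥ 6 months
All requirements met. Score 716 falls in the 710–739 tier → 11.325%.

Approved at 11.325%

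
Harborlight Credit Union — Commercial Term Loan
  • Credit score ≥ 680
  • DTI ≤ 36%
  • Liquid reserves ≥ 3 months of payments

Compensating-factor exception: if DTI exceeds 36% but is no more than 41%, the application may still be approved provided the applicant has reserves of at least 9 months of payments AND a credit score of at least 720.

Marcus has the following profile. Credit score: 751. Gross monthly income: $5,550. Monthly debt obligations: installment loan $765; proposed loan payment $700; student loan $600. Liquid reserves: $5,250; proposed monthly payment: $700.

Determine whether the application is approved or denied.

Credit score 751 ≥ 680 (meets base)
Total debts = (765 + 700 + 600) = 2,065. DTI = 2,065/5,550 = 37.2% > 36% — standard DTI limit exceeded.
Reserves: 5,250 ÷ 700 = 7.5 months (meets 3-month minimum)
37.2% falls in the override range (36%–41%), so the compensating-factor test applies.
Override check — reserves: 7.5 mo (short of 9); score: 751 (ok).
Compensating-factor requirement not fully met.

Denied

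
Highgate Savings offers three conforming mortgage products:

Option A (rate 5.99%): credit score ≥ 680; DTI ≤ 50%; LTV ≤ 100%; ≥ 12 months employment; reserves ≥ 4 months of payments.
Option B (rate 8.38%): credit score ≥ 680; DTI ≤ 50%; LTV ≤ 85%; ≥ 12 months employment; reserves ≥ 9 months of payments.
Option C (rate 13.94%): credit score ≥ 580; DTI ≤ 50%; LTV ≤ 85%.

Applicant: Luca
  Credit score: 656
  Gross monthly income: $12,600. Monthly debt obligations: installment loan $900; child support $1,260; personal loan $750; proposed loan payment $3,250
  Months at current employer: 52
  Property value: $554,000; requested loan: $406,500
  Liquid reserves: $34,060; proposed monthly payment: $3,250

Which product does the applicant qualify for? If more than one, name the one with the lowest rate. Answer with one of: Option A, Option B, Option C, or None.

Total debts = (900 + 1,260 + 750 + 3,250) = 6,160; DTI = 6,160/12,600 = 48.9%.
LTV = 406,500/554,000 = 73.4%.
Reserves = 34,060/3,250 = 10.5 months.
Option A: score 656 < 680; DTI 48.9% ≤ 50%; LTV 73.4% ≤ 100%; employment 52 ≥ 12 mo; reserves 10.5 ≥ 4 mo → does not qualify.
Option B: score 656 < 680; DTI 48.9% ≤ 50%; LTV 73.4% ≤ 85%; employment 52 ≥ 12 mo; reserves 10.5 ≥ 9 mo → does not qualify.
Option C: score 656 ≥ 580; DTI 48.9% ≤ 50%; LTV 73.4% ≤ 85% → qualifies.

Option C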